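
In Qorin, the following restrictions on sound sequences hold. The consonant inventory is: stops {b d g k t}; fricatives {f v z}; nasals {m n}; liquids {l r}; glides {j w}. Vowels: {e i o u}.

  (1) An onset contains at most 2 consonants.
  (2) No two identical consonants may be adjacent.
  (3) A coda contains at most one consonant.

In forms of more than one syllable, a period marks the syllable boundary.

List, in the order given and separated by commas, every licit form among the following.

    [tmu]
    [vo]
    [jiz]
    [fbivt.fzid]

[tmu] — σ1 onset /tm/ (2C), coda /∅/ ok → licit
[vo] — σ1 onset /v/, coda /∅/ ok → licit
[jiz] — σ1 onset /j/, coda /z/ ok → licit
[fbivt.fzid] — violates constraint 3: syllable 1 coda /vt/ has 2 consonants (> 1) → illicit

[tmu], [vo], [jiz]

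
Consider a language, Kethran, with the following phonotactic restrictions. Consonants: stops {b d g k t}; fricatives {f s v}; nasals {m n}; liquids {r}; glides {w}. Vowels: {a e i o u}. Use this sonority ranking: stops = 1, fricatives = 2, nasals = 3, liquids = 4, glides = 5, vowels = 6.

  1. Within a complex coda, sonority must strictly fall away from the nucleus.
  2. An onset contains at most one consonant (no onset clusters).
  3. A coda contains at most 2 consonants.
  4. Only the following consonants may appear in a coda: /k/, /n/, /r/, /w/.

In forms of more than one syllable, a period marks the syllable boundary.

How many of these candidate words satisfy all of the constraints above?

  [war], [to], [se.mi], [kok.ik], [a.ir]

[war] — σ1 onset /w/, coda /r/ ok → well-formed
[to] — σ1 onset /t/, coda /∅/ ok → well-formed
[se.mi] — σ1 onset /s/, coda /∅/ ok; σ2 onset /m/, coda /∅/ ok → well-formed
[kok.ik] — σ1 onset /k/, coda /k/ ok; σ2 onset /∅/, coda /k/ ok → well-formed
[a.ir] — σ1 onset /∅/, coda /∅/ ok; σ2 onset /∅/, coda /r/ ok → well-formed
Well-formed: [war], [to], [se.mi], [kok.ik], [a.ir] → 5.

5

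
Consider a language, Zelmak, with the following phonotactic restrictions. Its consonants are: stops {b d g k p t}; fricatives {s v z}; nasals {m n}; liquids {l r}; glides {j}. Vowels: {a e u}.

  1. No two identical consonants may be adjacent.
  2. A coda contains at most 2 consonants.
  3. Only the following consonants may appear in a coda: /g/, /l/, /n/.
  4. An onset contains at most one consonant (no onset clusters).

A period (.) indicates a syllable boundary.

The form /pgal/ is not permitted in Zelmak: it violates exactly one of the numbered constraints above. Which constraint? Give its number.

/pgal/: syllable 1 onset /pg/ has 2 consonants (> 1).
This is a violation of constraint 4: "An onset contains at most one consonant (no onset clusters)."
The remaining constraints (1, 2, 3) are satisfied.

4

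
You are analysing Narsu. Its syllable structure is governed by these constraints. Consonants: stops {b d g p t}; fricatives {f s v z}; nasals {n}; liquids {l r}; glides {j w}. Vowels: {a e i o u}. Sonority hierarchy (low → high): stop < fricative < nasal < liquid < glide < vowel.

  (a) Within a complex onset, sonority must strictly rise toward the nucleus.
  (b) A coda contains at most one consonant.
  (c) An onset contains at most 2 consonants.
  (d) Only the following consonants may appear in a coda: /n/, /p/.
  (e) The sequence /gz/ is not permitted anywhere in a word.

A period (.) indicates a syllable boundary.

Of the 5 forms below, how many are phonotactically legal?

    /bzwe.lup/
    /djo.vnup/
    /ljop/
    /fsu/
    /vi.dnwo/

2

/bzwe.lup/ — violates constraint (c): syllable 1 onset /bzw/ has 3 consonants (> 2) → phonotactically illegal
/djo.vnup/ — σ1 onset /dj/ (1→5 rises), coda /∅/ ok; σ2 onset /vn/ (2→3 rises), coda /p/ ok → phonotactically legal
/ljop/ — σ1 onset /lj/ (4→5 rises), coda /p/ ok → phonotactically legal
/fsu/ — violates constraint (a): syllable 1 onset /fs/: /f/ (fricative, 2) → /s/ (fricative, 2) does not rise → phonotactically illegal
/vi.dnwo/ — violates constraint (c): syllable 2 onset /dnw/ has 3 consonants (> 2) → phonotactically illegal
Phonotactically legal: /djo.vnup/, /ljop/ → 2.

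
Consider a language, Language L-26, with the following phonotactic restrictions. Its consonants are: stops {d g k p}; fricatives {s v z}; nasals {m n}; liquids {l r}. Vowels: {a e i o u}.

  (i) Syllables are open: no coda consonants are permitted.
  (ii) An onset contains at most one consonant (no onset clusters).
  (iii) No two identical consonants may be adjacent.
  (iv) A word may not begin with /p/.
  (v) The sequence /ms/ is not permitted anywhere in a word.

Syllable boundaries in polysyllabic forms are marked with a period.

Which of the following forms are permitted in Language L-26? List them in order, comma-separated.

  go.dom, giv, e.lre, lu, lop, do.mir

go.dom — violates constraint (i): syllable 2 coda /m/ has 1 consonant (> 0) → not permitted
giv — violates constraint (i): syllable 1 coda /v/ has 1 consonant (> 0) → not permitted
e.lre — violates constraint (ii): syllable 2 onset /lr/ has 2 consonants (> 1) → not permitted
lu — σ1 onset /l/, coda /∅/ ok → permitted
lop — violates constraint (i): syllable 1 coda /p/ has 1 consonant (> 0) → not permitted
do.mir — violates constraint (i): syllable 2 coda /r/ has 1 consonant (> 0) → not permitted

lu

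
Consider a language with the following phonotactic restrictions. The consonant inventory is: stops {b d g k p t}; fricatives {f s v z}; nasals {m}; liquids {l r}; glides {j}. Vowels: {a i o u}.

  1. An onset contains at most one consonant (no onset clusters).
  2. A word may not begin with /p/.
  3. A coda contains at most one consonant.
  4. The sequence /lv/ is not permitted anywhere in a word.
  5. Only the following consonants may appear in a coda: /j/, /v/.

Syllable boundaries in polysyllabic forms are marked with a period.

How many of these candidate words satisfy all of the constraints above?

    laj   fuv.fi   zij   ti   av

5

laj — σ1 onset /l/, coda /j/ ok → well-formed
fuv.fi — σ1 onset /f/, coda /v/ ok; σ2 onset /f/, coda /∅/ ok → well-formed
zij — σ1 onset /z/, coda /j/ ok → well-formed
ti — σ1 onset /t/, coda /∅/ ok → well-formed
av — σ1 onset /∅/, coda /v/ ok → well-formed
Well-formed: laj, fuv.fi, zij, ti, av → 5.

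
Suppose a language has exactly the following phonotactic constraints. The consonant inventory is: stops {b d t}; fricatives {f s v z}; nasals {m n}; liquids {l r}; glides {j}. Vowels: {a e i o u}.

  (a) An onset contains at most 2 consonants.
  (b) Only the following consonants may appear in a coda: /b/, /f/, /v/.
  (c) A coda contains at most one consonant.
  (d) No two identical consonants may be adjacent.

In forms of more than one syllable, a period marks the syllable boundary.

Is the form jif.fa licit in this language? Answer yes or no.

jif.fa — violates constraint (d): adjacent identical consonants /ff/ → illicit

no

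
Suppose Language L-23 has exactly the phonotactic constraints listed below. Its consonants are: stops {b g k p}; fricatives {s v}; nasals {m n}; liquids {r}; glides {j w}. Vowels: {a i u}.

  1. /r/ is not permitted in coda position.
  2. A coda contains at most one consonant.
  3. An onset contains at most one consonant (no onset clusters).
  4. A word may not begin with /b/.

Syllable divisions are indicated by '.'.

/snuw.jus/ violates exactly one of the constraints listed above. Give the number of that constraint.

3

/snuw.jus/: syllable 1 onset /sn/ has 2 consonants (> 1).
This is a violation of constraint 3: "An onset contains at most one consonant (no onset clusters)."
The remaining constraints (1, 2, 4) are satisfied.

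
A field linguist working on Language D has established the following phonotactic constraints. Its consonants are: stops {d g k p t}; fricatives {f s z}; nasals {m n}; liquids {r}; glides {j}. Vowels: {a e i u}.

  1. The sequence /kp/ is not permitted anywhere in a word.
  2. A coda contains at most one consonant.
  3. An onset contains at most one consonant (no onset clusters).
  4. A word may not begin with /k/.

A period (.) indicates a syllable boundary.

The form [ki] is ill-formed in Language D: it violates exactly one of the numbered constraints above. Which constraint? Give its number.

[ki]: word begins with /k/.
This is a violation of constraint 4: "A word may not begin with /k/."
The remaining constraints (1, 2, 3) are satisfied.

4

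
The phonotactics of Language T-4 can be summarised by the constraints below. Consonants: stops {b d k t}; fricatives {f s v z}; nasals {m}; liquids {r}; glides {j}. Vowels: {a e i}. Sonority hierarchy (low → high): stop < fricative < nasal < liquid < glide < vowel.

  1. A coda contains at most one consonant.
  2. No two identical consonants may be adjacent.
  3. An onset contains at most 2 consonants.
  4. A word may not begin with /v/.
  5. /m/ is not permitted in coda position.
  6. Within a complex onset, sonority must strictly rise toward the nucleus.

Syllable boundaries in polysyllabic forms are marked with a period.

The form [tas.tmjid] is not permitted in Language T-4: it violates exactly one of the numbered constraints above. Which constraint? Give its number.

[tas.tmjid]: syllable 2 onset /tmj/ has 3 consonants (> 2).
This is a violation of constraint 3: "An onset contains at most 2 consonants."
The remaining constraints (1, 2, 4, 5, 6) are satisfied.

3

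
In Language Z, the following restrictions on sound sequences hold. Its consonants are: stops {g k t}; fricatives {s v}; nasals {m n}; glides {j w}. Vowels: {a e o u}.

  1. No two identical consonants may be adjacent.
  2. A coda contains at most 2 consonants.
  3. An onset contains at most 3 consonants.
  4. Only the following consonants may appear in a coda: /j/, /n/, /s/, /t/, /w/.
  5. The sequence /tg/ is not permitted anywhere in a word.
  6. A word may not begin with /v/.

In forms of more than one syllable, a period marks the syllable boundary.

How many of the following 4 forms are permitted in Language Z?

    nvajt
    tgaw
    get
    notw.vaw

nvajt — σ1 onset /nv/ (2C), coda /jt/ (2C) ok → permitted
tgaw — violates constraint 5: contains banned sequence /tg/ → not permitted
get — σ1 onset /g/, coda /t/ ok → permitted
notw.vaw — σ1 onset /n/, coda /tw/ (2C) ok; σ2 onset /v/, coda /w/ ok → permitted
Permitted: nvajt, get, notw.vaw → 3.

3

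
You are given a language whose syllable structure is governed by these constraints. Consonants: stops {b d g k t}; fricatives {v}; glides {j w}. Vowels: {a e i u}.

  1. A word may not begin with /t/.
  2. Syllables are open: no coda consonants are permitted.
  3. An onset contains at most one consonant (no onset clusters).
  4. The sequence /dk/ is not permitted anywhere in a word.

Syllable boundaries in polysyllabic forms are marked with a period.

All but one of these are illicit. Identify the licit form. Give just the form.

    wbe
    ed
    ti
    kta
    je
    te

je

wbe — violates constraint 3: syllable 1 onset /wb/ has 2 consonants (> 1) → illicit
ed — violates constraint 2: syllable 1 coda /d/ has 1 consonant (> 0) → illicit
ti — violates constraint 1: word begins with /t/ → illicit
kta — violates constraint 3: syllable 1 onset /kt/ has 2 consonants (> 1) → illicit
je — σ1 onset /j/, coda /∅/ ok → licit
te — violates constraint 1: word begins with /t/ → illicit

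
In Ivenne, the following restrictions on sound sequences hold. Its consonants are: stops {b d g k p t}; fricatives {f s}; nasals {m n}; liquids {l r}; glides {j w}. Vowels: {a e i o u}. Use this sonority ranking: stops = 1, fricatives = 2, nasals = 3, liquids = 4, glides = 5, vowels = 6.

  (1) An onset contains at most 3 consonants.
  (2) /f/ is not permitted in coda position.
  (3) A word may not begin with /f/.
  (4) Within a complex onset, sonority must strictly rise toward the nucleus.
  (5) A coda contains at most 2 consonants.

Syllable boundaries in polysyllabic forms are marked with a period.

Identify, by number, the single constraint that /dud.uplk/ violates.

5

/dud.uplk/: syllable 2 coda /plk/ has 3 consonants (> 2).
This is a violation of constraint 5: "A coda contains at most 2 consonants."
The remaining constraints (1, 2, 3, 4) are satisfied.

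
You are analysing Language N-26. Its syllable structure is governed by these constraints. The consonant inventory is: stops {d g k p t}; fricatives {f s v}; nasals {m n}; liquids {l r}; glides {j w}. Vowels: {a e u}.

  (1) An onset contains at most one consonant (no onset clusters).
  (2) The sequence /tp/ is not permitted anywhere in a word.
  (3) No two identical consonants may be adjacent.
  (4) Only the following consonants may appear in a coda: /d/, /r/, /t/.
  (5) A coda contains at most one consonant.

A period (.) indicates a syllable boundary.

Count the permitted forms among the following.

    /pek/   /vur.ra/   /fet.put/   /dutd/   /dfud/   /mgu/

0

/pek/ — violates constraint 4: syllable 1 coda contains /k/, which is not a licensed coda consonant → not permitted
/vur.ra/ — violates constraint 3: adjacent identical consonants /rr/ → not permitted
/fet.put/ — violates constraint 2: contains banned sequence /tp/ → not permitted
/dutd/ — violates constraint 5: syllable 1 coda /td/ has 2 consonants (> 1) → not permitted
/dfud/ — violates constraint 1: syllable 1 onset /df/ has 2 consonants (> 1) → not permitted
/mgu/ — violates constraint 1: syllable 1 onset /mg/ has 2 consonants (> 1) → not permitted
No form is permitted → 0.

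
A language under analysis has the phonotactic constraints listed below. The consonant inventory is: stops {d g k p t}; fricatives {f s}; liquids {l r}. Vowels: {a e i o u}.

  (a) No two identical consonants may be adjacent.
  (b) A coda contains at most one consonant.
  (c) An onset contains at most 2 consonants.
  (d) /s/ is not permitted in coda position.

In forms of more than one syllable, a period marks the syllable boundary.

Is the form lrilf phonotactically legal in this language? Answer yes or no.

lrilf — violates constraint (b): syllable 1 coda /lf/ has 2 consonants (> 1) → phonotactically illegal

no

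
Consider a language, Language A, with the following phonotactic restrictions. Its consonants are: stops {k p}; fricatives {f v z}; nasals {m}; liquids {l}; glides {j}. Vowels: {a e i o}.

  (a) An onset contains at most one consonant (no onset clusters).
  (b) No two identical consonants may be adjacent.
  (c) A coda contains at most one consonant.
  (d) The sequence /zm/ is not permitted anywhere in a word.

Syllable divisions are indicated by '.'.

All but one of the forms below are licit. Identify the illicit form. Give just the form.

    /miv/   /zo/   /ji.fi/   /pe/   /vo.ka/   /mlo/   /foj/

/mlo/

/miv/ — σ1 onset /m/, coda /v/ ok → licit
/zo/ — σ1 onset /z/, coda /∅/ ok → licit
/ji.fi/ — σ1 onset /j/, coda /∅/ ok; σ2 onset /f/, coda /∅/ ok → licit
/pe/ — σ1 onset /p/, coda /∅/ ok → licit
/vo.ka/ — σ1 onset /v/, coda /∅/ ok; σ2 onset /k/, coda /∅/ ok → licit
/mlo/ — violates constraint (a): syllable 1 onset /ml/ has 2 consonants (> 1) → illicit
/foj/ — σ1 onset /f/, coda /j/ ok → licit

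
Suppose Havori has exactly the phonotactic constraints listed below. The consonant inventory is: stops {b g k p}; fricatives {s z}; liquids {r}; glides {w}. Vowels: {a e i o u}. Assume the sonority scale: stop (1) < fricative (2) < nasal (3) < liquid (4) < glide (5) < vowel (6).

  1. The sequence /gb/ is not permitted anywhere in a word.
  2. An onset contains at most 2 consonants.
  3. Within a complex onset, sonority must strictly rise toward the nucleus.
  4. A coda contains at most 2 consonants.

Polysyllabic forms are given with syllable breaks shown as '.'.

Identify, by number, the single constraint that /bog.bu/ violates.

1

/bog.bu/: contains banned sequence /gb/.
This is a violation of constraint 1: "The sequence /gb/ is not permitted anywhere in a word."
The remaining constraints (2, 3, 4) are satisfied.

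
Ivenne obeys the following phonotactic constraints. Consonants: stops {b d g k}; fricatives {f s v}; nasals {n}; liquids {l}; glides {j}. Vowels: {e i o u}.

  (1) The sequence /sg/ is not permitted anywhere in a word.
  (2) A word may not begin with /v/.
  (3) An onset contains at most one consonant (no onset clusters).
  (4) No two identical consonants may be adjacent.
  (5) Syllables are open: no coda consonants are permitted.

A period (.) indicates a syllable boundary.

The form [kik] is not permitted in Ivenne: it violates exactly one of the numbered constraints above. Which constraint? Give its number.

5

[kik]: syllable 1 coda /k/ has 1 consonant (> 0).
This is a violation of constraint 5: "Syllables are open: no coda consonants are permitted."
The remaining constraints (1, 2, 3, 4) are satisfied.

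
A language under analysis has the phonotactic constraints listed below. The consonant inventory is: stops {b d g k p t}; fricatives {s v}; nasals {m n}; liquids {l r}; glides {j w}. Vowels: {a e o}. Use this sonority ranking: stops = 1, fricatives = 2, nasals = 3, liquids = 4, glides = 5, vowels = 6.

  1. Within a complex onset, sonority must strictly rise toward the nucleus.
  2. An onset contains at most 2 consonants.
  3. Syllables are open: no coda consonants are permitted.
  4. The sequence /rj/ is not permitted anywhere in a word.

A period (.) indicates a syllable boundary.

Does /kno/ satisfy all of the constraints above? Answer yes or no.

yes

/kno/ — σ1 onset /kn/ (1→3 rises), coda /∅/ ok → licit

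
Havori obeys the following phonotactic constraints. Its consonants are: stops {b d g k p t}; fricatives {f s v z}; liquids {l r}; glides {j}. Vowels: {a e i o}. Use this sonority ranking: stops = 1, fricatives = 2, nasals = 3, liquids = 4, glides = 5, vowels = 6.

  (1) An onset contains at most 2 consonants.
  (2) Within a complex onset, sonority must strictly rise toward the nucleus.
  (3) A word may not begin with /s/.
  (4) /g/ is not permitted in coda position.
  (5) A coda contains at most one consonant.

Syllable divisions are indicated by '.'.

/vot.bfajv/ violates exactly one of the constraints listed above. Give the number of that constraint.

/vot.bfajv/: syllable 2 coda /jv/ has 2 consonants (> 1).
This is a violation of constraint 5: "A coda contains at most one consonant."
The remaining constraints (1, 2, 3, 4) are satisfied.

5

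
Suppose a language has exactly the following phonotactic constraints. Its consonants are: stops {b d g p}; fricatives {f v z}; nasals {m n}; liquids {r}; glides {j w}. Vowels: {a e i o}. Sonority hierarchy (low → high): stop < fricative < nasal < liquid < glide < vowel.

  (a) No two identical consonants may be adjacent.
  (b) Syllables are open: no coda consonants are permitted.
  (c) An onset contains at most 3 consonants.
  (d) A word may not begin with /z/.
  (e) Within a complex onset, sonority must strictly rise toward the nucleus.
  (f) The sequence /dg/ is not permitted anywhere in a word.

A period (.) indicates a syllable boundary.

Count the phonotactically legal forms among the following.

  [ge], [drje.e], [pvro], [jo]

[ge] — σ1 onset /g/, coda /∅/ ok → phonotactically legal
[drje.e] — σ1 onset /drj/ (1→4→5 rises), coda /∅/ ok; σ2 onset /∅/, coda /∅/ ok → phonotactically legal
[pvro] — σ1 onset /pvr/ (1→2→4 rises), coda /∅/ ok → phonotactically legal
[jo] — σ1 onset /j/, coda /∅/ ok → phonotactically legal
Phonotactically legal: [ge], [drje.e], [pvro], [jo] → 4.

4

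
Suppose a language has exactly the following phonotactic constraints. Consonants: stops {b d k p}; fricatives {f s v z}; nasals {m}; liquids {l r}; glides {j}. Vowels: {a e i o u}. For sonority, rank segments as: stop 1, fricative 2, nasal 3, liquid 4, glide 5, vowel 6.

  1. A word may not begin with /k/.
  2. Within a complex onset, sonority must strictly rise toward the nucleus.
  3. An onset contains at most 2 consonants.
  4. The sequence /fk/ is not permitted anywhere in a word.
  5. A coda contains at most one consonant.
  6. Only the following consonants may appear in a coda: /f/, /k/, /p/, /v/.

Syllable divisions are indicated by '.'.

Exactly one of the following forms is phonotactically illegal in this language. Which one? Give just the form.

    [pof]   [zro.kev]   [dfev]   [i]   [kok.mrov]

[pof] — σ1 onset /p/, coda /f/ ok → phonotactically legal
[zro.kev] — σ1 onset /zr/ (2→4 rises), coda /∅/ ok; σ2 onset /k/, coda /v/ ok → phonotactically legal
[dfev] — σ1 onset /df/ (1→2 rises), coda /v/ ok → phonotactically legal
[i] — σ1 onset /∅/, coda /∅/ ok → phonotactically legal
[kok.mrov] — violates constraint 1: word begins with /k/ → phonotactically illegal

[kok.mrov]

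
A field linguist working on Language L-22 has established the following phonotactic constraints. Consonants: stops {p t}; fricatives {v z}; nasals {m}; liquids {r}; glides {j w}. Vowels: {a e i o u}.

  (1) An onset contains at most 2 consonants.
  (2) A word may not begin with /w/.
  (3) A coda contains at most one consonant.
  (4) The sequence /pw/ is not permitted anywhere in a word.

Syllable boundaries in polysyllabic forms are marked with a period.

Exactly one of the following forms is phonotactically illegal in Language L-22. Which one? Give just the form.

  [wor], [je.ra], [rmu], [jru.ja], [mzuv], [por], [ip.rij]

[wor]

[wor] — violates constraint 2: word begins with /w/ → phonotactically illegal
[je.ra] — σ1 onset /j/, coda /∅/ ok; σ2 onset /r/, coda /∅/ ok → phonotactically legal
[rmu] — σ1 onset /rm/ (2C), coda /∅/ ok → phonotactically legal
[jru.ja] — σ1 onset /jr/ (2C), coda /∅/ ok; σ2 onset /j/, coda /∅/ ok → phonotactically legal
[mzuv] — σ1 onset /mz/ (2C), coda /v/ ok → phonotactically legal
[por] — σ1 onset /p/, coda /r/ ok → phonotactically legal
[ip.rij] — σ1 onset /∅/, coda /p/ ok; σ2 onset /r/, coda /j/ ok → phonotactically legal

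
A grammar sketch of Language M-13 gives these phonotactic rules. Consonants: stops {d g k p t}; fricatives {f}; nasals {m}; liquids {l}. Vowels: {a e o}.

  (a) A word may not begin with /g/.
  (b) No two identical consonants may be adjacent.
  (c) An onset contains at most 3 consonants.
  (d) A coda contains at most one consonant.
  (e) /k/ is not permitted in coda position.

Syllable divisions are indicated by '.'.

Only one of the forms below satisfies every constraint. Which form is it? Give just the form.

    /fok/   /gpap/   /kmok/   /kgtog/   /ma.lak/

/kgtog/

/fok/ — violates constraint (e): syllable 1 coda contains /k/ → phonotactically illegal
/gpap/ — violates constraint (a): word begins with /g/ → phonotactically illegal
/kmok/ — violates constraint (e): syllable 1 coda contains /k/ → phonotactically illegal
/kgtog/ — σ1 onset /kgt/ (3C), coda /g/ ok → phonotactically legal
/ma.lak/ — violates constraint (e): syllable 2 coda contains /k/ → phonotactically illegal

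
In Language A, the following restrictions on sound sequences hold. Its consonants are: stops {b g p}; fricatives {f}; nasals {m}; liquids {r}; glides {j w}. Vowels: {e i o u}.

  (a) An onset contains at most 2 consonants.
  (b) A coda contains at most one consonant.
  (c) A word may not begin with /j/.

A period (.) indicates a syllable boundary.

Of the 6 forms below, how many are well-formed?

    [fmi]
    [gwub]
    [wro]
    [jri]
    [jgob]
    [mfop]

[fmi] — σ1 onset /fm/ (2C), coda /∅/ ok → well-formed
[gwub] — σ1 onset /gw/ (2C), coda /b/ ok → well-formed
[wro] — σ1 onset /wr/ (2C), coda /∅/ ok → well-formed
[jri] — violates constraint (c): word begins with /j/ → ill-formed
[jgob] — violates constraint (c): word begins with /j/ → ill-formed
[mfop] — σ1 onset /mf/ (2C), coda /p/ ok → well-formed
Well-formed: [fmi], [gwub], [wro], [mfop] → 4.

4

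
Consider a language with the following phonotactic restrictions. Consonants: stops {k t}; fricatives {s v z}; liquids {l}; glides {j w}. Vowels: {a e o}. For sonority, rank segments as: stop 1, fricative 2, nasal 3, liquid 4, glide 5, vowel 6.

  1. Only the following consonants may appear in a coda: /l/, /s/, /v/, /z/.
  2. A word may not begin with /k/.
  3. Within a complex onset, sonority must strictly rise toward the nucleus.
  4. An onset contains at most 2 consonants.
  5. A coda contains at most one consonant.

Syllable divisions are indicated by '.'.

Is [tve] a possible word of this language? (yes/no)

yes

[tve] — σ1 onset /tv/ (1→2 rises), coda /∅/ ok → phonotactically legal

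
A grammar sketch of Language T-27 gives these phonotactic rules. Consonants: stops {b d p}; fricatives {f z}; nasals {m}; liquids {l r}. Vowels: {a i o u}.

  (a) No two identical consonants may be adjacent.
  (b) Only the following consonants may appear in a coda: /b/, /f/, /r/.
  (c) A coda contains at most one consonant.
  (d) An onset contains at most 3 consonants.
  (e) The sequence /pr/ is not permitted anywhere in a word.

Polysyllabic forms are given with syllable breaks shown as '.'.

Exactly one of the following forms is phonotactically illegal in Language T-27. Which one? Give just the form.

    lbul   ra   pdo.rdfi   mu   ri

lbul

lbul — violates constraint (b): syllable 1 coda contains /l/, which is not a licensed coda consonant → phonotactically illegal
ra — σ1 onset /r/, coda /∅/ ok → phonotactically legal
pdo.rdfi — σ1 onset /pd/ (2C), coda /∅/ ok; σ2 onset /rdf/ (3C), coda /∅/ ok → phonotactically legal
mu — σ1 onset /m/, coda /∅/ ok → phonotactically legal
ri — σ1 onset /r/, coda /∅/ ok → phonotactically legal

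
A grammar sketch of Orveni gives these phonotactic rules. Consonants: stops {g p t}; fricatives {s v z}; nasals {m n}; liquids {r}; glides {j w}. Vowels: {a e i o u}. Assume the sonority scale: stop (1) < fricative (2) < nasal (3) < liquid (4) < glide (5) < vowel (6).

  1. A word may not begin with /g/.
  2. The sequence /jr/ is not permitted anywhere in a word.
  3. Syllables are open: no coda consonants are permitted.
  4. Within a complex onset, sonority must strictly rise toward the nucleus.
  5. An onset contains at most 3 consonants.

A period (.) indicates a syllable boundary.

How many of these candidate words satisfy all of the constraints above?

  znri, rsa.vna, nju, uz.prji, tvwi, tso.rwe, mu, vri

znri — σ1 onset /znr/ (2→3→4 rises), coda /∅/ ok → phonotactically legal
rsa.vna — violates constraint 4: syllable 1 onset /rs/: /r/ (liquid, 4) → /s/ (fricative, 2) does not rise → phonotactically illegal
nju — σ1 onset /nj/ (3→5 rises), coda /∅/ ok → phonotactically legal
uz.prji — violates constraint 3: syllable 1 coda /z/ has 1 consonant (> 0) → phonotactically illegal
tvwi — σ1 onset /tvw/ (1→2→5 rises), coda /∅/ ok → phonotactically legal
tso.rwe — σ1 onset /ts/ (1→2 rises), coda /∅/ ok; σ2 onset /rw/ (4→5 rises), coda /∅/ ok → phonotactically legal
mu — σ1 onset /m/, coda /∅/ ok → phonotactically legal
vri — σ1 onset /vr/ (2→4 rises), coda /∅/ ok → phonotactically legal
Phonotactically legal: znri, nju, tvwi, tso.rwe, mu, vri → 6.

6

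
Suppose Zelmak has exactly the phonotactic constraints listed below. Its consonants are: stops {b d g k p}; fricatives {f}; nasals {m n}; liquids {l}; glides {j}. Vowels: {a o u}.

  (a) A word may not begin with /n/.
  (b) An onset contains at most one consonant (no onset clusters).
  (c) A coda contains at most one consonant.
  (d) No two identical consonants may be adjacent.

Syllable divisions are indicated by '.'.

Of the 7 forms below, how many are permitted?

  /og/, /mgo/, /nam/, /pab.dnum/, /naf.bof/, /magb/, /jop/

2

/og/ — σ1 onset /∅/, coda /g/ ok → permitted
/mgo/ — violates constraint (b): syllable 1 onset /mg/ has 2 consonants (> 1) → not permitted
/nam/ — violates constraint (a): word begins with /n/ → not permitted
/pab.dnum/ — violates constraint (b): syllable 2 onset /dn/ has 2 consonants (> 1) → not permitted
/naf.bof/ — violates constraint (a): word begins with /n/ → not permitted
/magb/ — violates constraint (c): syllable 1 coda /gb/ has 2 consonants (> 1) → not permitted
/jop/ — σ1 onset /j/, coda /p/ ok → permitted
Permitted: /og/, /jop/ → 2.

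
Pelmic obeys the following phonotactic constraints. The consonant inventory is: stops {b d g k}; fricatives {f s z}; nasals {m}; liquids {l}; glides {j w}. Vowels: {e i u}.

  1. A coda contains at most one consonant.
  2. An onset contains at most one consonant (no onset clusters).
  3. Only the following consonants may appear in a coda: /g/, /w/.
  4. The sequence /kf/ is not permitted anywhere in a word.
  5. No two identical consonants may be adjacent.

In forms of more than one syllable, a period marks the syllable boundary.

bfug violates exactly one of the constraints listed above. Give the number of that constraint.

2

bfug: syllable 1 onset /bf/ has 2 consonants (> 1).
This is a violation of constraint 2: "An onset contains at most one consonant (no onset clusters)."
The remaining constraints (1, 3, 4, 5) are satisfied.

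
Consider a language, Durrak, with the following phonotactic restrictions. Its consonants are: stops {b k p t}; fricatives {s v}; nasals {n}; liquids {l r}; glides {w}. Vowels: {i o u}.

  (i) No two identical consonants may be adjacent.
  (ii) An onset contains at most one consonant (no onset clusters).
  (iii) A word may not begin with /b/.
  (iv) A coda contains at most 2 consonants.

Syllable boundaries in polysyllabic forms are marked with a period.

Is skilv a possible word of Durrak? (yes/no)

skilv — violates constraint (ii): syllable 1 onset /sk/ has 2 consonants (> 1) → ill-formed

no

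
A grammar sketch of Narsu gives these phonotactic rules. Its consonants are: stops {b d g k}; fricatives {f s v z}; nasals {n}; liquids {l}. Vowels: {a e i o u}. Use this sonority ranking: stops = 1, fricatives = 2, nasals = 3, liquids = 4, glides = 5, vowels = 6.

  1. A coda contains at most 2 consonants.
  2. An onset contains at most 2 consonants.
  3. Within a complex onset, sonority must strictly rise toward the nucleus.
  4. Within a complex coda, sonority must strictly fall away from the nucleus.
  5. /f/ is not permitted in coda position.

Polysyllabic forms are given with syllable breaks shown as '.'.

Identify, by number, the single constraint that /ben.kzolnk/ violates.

/ben.kzolnk/: syllable 2 coda /lnk/ has 3 consonants (> 2).
This is a violation of constraint 1: "A coda contains at most 2 consonants."
The remaining constraints (2, 3, 4, 5) are satisfied.

1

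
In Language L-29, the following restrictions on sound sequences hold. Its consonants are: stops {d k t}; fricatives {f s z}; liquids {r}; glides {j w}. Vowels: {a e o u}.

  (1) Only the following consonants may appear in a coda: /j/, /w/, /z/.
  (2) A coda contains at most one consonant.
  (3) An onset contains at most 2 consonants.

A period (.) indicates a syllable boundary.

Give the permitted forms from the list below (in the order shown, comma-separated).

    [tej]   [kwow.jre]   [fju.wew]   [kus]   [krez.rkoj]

[tej], [kwow.jre], [fju.wew], [krez.rkoj]

[tej] — σ1 onset /t/, coda /j/ ok → permitted
[kwow.jre] — σ1 onset /kw/ (2C), coda /w/ ok; σ2 onset /jr/ (2C), coda /∅/ ok → permitted
[fju.wew] — σ1 onset /fj/ (2C), coda /∅/ ok; σ2 onset /w/, coda /w/ ok → permitted
[kus] — violates constraint 1: syllable 1 coda contains /s/, which is not a licensed coda consonant → not permitted
[krez.rkoj] — σ1 onset /kr/ (2C), coda /z/ ok; σ2 onset /rk/ (2C), coda /j/ ok → permitted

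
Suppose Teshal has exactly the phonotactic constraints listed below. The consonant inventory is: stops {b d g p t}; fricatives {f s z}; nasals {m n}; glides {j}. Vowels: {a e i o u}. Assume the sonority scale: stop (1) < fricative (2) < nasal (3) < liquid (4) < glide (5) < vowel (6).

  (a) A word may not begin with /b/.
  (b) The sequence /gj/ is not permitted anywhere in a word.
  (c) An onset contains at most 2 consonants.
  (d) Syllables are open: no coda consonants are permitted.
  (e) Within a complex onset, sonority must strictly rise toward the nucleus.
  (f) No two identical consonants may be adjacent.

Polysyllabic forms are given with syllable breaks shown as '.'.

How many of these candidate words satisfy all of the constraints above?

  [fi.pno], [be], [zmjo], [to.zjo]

[fi.pno] — σ1 onset /f/, coda /∅/ ok; σ2 onset /pn/ (1→3 rises), coda /∅/ ok → phonotactically legal
[be] — violates constraint (a): word begins with /b/ → phonotactically illegal
[zmjo] — violates constraint (c): syllable 1 onset /zmj/ has 3 consonants (> 2) → phonotactically illegal
[to.zjo] — σ1 onset /t/, coda /∅/ ok; σ2 onset /zj/ (2→5 rises), coda /∅/ ok → phonotactically legal
Phonotactically legal: [fi.pno], [to.zjo] → 2.

2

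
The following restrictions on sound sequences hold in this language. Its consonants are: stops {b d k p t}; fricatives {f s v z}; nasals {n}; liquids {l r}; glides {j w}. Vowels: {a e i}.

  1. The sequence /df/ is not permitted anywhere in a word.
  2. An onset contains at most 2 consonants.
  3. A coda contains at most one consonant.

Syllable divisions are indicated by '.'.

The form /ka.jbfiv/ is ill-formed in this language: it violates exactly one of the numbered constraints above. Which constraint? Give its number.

2

/ka.jbfiv/: syllable 2 onset /jbf/ has 3 consonants (> 2).
This is a violation of constraint 2: "An onset contains at most 2 consonants."
The remaining constraints (1, 3) are satisfied.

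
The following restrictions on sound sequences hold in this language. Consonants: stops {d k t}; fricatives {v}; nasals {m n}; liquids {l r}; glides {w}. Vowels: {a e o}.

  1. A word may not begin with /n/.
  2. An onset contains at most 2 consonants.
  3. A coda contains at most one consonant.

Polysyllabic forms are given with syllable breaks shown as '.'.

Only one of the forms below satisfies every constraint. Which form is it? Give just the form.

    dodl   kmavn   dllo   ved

dodl — violates constraint 3: syllable 1 coda /dl/ has 2 consonants (> 1) → not permitted
kmavn — violates constraint 3: syllable 1 coda /vn/ has 2 consonants (> 1) → not permitted
dllo — violates constraint 2: syllable 1 onset /dll/ has 3 consonants (> 2) → not permitted
ved — σ1 onset /v/, coda /d/ ok → permitted

ved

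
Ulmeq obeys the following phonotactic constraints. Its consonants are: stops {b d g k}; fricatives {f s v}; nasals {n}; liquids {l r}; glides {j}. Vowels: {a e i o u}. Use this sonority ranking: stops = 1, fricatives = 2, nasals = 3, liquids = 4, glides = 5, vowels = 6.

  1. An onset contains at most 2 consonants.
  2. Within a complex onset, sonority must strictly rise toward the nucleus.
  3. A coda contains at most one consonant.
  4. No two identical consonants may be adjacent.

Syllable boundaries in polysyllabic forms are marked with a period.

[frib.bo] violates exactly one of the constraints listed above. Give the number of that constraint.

[frib.bo]: adjacent identical consonants /bb/.
This is a violation of constraint 4: "No two identical consonants may be adjacent."
The remaining constraints (1, 2, 3) are satisfied.

4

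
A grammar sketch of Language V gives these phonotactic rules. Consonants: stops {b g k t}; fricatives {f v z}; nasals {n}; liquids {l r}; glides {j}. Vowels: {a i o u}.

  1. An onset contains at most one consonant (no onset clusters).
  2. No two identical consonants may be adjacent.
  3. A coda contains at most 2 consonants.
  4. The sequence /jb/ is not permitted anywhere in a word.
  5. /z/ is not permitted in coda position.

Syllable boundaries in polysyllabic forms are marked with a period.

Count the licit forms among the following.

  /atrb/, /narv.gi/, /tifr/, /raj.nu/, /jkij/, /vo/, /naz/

4

/atrb/ — violates constraint 3: syllable 1 coda /trb/ has 3 consonants (> 2) → illicit
/narv.gi/ — σ1 onset /n/, coda /rv/ (2C) ok; σ2 onset /g/, coda /∅/ ok → licit
/tifr/ — σ1 onset /t/, coda /fr/ (2C) ok → licit
/raj.nu/ — σ1 onset /r/, coda /j/ ok; σ2 onset /n/, coda /∅/ ok → licit
/jkij/ — violates constraint 1: syllable 1 onset /jk/ has 2 consonants (> 1) → illicit
/vo/ — σ1 onset /v/, coda /∅/ ok → licit
/naz/ — violates constraint 5: syllable 1 coda contains /z/ → illicit
Licit: /narv.gi/, /tifr/, /raj.nu/, /vo/ → 4.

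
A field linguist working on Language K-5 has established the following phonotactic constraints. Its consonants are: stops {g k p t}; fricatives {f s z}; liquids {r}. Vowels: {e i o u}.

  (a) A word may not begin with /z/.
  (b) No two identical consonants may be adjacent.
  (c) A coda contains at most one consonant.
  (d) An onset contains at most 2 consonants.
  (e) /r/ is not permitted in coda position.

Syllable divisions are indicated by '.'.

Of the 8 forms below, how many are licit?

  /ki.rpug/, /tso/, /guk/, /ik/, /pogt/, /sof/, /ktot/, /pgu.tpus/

7

/ki.rpug/ — σ1 onset /k/, coda /∅/ ok; σ2 onset /rp/ (2C), coda /g/ ok → licit
/tso/ — σ1 onset /ts/ (2C), coda /∅/ ok → licit
/guk/ — σ1 onset /g/, coda /k/ ok → licit
/ik/ — σ1 onset /∅/, coda /k/ ok → licit
/pogt/ — violates constraint (c): syllable 1 coda /gt/ has 2 consonants (> 1) → illicit
/sof/ — σ1 onset /s/, coda /f/ ok → licit
/ktot/ — σ1 onset /kt/ (2C), coda /t/ ok → licit
/pgu.tpus/ — σ1 onset /pg/ (2C), coda /∅/ ok; σ2 onset /tp/ (2C), coda /s/ ok → licit
Licit: /ki.rpug/, /tso/, /guk/, /ik/, /sof/, /ktot/, /pgu.tpus/ → 7.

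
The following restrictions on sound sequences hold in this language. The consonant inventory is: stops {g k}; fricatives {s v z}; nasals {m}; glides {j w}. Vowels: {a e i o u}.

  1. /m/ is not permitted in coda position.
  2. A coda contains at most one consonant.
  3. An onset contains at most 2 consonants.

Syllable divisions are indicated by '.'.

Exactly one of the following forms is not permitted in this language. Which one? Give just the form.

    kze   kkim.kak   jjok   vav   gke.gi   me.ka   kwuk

kze — σ1 onset /kz/ (2C), coda /∅/ ok → permitted
kkim.kak — violates constraint 1: syllable 1 coda contains /m/ → not permitted
jjok — σ1 onset /jj/ (2C), coda /k/ ok → permitted
vav — σ1 onset /v/, coda /v/ ok → permitted
gke.gi — σ1 onset /gk/ (2C), coda /∅/ ok; σ2 onset /g/, coda /∅/ ok → permitted
me.ka — σ1 onset /m/, coda /∅/ ok; σ2 onset /k/, coda /∅/ ok → permitted
kwuk — σ1 onset /kw/ (2C), coda /k/ ok → permitted

kkim.kak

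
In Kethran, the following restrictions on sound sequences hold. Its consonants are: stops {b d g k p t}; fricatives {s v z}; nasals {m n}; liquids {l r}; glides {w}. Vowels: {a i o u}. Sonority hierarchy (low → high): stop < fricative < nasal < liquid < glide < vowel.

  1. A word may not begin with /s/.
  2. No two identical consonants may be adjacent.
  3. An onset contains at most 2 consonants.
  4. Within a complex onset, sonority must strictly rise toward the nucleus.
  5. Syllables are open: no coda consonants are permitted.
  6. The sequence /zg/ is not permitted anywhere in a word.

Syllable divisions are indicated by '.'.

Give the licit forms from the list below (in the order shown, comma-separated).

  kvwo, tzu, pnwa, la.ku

kvwo — violates constraint 3: syllable 1 onset /kvw/ has 3 consonants (> 2) → illicit
tzu — σ1 onset /tz/ (1→2 rises), coda /∅/ ok → licit
pnwa — violates constraint 3: syllable 1 onset /pnw/ has 3 consonants (> 2) → illicit
la.ku — σ1 onset /l/, coda /∅/ ok; σ2 onset /k/, coda /∅/ ok → licit

tzu, la.ku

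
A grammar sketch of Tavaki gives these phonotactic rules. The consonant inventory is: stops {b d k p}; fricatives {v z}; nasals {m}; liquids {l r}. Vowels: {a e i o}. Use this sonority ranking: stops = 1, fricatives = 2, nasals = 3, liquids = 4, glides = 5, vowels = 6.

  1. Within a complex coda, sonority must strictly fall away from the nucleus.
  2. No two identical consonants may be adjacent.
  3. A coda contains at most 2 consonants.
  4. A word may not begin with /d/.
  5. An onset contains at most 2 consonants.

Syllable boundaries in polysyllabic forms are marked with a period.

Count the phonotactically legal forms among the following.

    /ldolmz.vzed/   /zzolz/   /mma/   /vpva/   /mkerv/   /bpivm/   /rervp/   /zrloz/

1

/ldolmz.vzed/ — violates constraint 3: syllable 1 coda /lmz/ has 3 consonants (> 2) → phonotactically illegal
/zzolz/ — violates constraint 2: adjacent identical consonants /zz/ → phonotactically illegal
/mma/ — violates constraint 2: adjacent identical consonants /mm/ → phonotactically illegal
/vpva/ — violates constraint 5: syllable 1 onset /vpv/ has 3 consonants (> 2) → phonotactically illegal
/mkerv/ — σ1 onset /mk/ (2C), coda /rv/ (4→2 falls) ok → phonotactically legal
/bpivm/ — violates constraint 1: syllable 1 coda /vm/: /v/ (fricative, 2) → /m/ (nasal, 3) does not fall → phonotactically illegal
/rervp/ — violates constraint 3: syllable 1 coda /rvp/ has 3 consonants (> 2) → phonotactically illegal
/zrloz/ — violates constraint 5: syllable 1 onset /zrl/ has 3 consonants (> 2) → phonotactically illegal
Phonotactically legal: /mkerv/ → 1.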